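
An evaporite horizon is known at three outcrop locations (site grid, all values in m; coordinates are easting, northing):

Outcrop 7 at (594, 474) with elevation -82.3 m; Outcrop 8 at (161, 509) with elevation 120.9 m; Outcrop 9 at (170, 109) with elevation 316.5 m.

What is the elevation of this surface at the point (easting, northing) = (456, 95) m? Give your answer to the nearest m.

178 m

Two edge vectors: Outcrop 7→Outcrop 8 = (-433, 35, 203.2), Outcrop 7→Outcrop 9 = (-424, -365, 398.8).
Normal n = (Outcrop 7→Outcrop 8) × (Outcrop 7→Outcrop 9) = (88126, 86523.6, 172885).
So ∂z/∂easting = −n_x/n_z = −0.50974 and ∂z/∂northing = −n_y/n_z = −0.50047.
Intercept c from Outcrop 7: -82.3 + 302.78 + 237.22 = 457.71.
At (456, 95): z = −232.4 − 47.5 + 457.71 = 177.7 m.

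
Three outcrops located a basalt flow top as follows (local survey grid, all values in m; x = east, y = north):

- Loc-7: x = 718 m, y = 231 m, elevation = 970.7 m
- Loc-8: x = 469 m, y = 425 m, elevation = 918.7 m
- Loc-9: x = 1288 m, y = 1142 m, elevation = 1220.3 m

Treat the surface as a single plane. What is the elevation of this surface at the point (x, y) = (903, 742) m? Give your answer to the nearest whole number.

1072 m

Let the plane be z = a·x + b·y + c.
Loc-8−Loc-7: −249a + 194b = −52;  Loc-9−Loc-7: 570a + 911b = 249.6.
Solving gives a = 0.28390, b = 0.09635.
Then c = 970.7 − a·718 − b·231 = 744.60.
At (903, 742): z = 256.4 + 71.5 + 744.60 = 1072.5 m.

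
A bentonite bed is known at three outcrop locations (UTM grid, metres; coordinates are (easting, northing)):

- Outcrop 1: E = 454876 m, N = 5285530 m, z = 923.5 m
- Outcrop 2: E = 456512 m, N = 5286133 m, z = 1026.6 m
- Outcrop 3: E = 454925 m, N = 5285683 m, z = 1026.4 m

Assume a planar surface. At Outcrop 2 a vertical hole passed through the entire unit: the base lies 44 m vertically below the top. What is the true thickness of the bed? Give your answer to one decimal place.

Two edge vectors: Outcrop 1→Outcrop 2 = (1636, 603, 103.1), Outcrop 1→Outcrop 3 = (49, 153, 102.9).
Normal n = (Outcrop 1→Outcrop 2) × (Outcrop 1→Outcrop 3) = (46274.4, -163292.5, 220761).
So ∂z/∂E = −n_x/n_z = −0.20961 and ∂z/∂N = −n_y/n_z = 0.73968.
|∇z| = √(a²+b²) = 0.76881, so dip δ = arctan(0.76881) = 37.55°.
True thickness = vertical thickness × cos δ = 44 × cos 37.55° = 34.9 m.

34.9 m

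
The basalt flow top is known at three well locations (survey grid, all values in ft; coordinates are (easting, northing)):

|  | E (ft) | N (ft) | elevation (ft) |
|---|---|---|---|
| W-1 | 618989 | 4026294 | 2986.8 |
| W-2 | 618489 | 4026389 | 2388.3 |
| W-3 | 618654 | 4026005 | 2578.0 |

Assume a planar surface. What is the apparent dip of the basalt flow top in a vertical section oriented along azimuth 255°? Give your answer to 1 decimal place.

Two edge vectors: W-1→W-2 = (-500, 95, -598.5), W-1→W-3 = (-335, -289, -408.8).
Normal n = (W-1→W-2) × (W-1→W-3) = (-211802.5, -3902.5, 176325).
So ∂z/∂E = −n_x/n_z = 1.20121 and ∂z/∂N = −n_y/n_z = 0.02213.
Unit vector along 255° is (sin 255°, cos 255°) = (-0.9659, -0.2588).
Slope in that direction = a·(-0.9659) + b·(-0.2588) = −1.16600.
Apparent dip = arctan|1.16600| = 49.4° (true dip is 50.2°, so apparent ≤ true as expected).

49.4°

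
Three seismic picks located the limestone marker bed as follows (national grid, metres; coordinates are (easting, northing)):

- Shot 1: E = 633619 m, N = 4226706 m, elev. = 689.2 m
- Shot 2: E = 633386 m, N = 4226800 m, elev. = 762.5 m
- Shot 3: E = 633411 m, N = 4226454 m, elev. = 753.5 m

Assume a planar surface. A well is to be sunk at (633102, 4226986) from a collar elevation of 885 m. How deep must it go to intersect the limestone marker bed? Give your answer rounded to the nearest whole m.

33 m

Let the plane be z = a·E + b·N + c.
Shot 2−Shot 1: −233a + 94b = 73.3;  Shot 3−Shot 1: −208a − 252b = 64.3.
Solving gives a = −0.31322891, b = 0.00337941.
Then c = 689.2 − a·633619 − b·4226706 = 184873.20.
At (633102, 4226986): z_contact = −198305.8 + 14284.7 + 184873.20 = 852.1 m.
Depth below ground = 885 − 852.1 = 33 m.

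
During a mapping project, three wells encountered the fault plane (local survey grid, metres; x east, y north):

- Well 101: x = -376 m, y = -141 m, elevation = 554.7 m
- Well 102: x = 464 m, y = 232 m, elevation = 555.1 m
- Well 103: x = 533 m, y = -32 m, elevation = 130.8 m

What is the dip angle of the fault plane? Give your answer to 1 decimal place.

Two edge vectors: Well 101→Well 102 = (840, 373, 0.4), Well 101→Well 103 = (909, 109, -423.9).
Normal n = (Well 101→Well 102) × (Well 101→Well 103) = (-158158.3, 356439.6, -247497).
So ∂z/∂x = −n_x/n_z = −0.63903 and ∂z/∂y = −n_y/n_z = 1.44018.
Gradient magnitude |∇z| = √(a² + b²) = √(0.40836 + 2.07411) = 1.57559.
True dip = arctan(1.57559) = 57.6°, dipping toward SSE (azimuth ≈ 156°).

57.6°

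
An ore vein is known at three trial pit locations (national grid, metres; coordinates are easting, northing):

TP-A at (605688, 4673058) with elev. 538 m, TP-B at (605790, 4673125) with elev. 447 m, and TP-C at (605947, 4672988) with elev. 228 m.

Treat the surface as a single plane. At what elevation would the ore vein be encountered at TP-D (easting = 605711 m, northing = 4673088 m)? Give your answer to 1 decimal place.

Let the plane be z = a·easting + b·northing + c.
TP-B−TP-A: 102a + 67b = −91;  TP-C−TP-A: 259a − 70b = −310.
Solving gives a = −1.108071694, b = 0.328706161.
Then c = 538 − a·605688 − b·4673058 = −864379.23.
At (605711, 4673088): z = −671171.2 + 1536072.8 − 864379.23 = 522.4 m.

522.4 m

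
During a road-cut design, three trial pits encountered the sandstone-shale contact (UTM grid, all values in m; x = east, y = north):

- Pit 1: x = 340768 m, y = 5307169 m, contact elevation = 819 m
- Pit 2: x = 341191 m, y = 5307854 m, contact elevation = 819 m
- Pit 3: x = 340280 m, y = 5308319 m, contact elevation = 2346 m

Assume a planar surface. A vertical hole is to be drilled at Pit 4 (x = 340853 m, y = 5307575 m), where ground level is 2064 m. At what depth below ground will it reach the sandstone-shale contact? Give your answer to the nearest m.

1034 m

Two edge vectors: Pit 1→Pit 2 = (423, 685, 0), Pit 1→Pit 3 = (-488, 1150, 1527).
Normal n = (Pit 1→Pit 2) × (Pit 1→Pit 3) = (1045995, -645921, 820730).
So ∂z/∂x = −n_x/n_z = −1.27446907 and ∂z/∂y = −n_y/n_z = 0.78700791.
Intercept c from Pit 1: 819 + 434298.28 − 4176783.97 = −3741666.69.
At (340853, 5307575): z_contact = −434406.6 + 4177103.5 − 3741666.69 = 1030.2 m.
Depth below ground = 2064 − 1030.2 = 1034 m.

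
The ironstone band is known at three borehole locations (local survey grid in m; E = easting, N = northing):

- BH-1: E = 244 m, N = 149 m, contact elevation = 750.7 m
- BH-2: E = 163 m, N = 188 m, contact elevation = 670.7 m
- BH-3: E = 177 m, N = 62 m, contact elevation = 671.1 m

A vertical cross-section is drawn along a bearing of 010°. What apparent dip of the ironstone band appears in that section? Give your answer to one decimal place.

Let the plane be z = a·E + b·N + c.
BH-2−BH-1: −81a + 39b = −80;  BH-3−BH-1: −67a − 87b = −79.6.
Solving gives a = 1.04186, b = 0.11259.
Unit vector along 010° is (sin 10°, cos 10°) = (0.1736, 0.9848).
Slope in that direction = a·(0.1736) + b·(0.9848) = 0.29180.
Apparent dip = arctan|0.29180| = 16.3° (true dip is 46.3°, so apparent ≤ true as expected).

16.3°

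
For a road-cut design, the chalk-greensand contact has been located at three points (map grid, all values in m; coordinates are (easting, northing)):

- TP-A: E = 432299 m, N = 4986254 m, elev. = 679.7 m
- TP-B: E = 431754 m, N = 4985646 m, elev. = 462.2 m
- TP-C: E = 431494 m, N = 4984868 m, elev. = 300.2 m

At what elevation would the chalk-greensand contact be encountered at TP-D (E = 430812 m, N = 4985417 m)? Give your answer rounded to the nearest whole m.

Two edge vectors: TP-A→TP-B = (-545, -608, -217.5), TP-A→TP-C = (-805, -1386, -379.5).
Normal n = (TP-A→TP-B) × (TP-A→TP-C) = (-70719, -31740, 265930).
So ∂z/∂E = −n_x/n_z = 0.26593088 and ∂z/∂N = −n_y/n_z = 0.11935472.
Intercept c from TP-A: 679.7 − 114961.66 − 595132.94 = −709414.89.
At (430812, 4985417): z = 114566.2 + 595033.0 − 709414.89 = 184.4 m.

184 m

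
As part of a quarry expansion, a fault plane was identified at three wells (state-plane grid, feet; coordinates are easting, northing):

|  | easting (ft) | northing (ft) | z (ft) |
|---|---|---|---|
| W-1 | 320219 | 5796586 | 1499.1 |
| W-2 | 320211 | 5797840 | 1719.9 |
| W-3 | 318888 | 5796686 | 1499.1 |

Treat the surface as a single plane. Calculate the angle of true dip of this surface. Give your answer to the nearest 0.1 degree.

Let the plane be z = a·easting + b·northing + c.
W-2−W-1: −8a + 1254b = 220.8;  W-3−W-1: −1331a + 100b = 0.
Solving gives a = 0.01324, b = 0.17616.
Gradient magnitude |∇z| = √(a² + b²) = √(0.00018 + 0.03103) = 0.17666.
True dip = arctan(0.17666) = 10.0°, dipping toward S (azimuth ≈ 184°).

10.0°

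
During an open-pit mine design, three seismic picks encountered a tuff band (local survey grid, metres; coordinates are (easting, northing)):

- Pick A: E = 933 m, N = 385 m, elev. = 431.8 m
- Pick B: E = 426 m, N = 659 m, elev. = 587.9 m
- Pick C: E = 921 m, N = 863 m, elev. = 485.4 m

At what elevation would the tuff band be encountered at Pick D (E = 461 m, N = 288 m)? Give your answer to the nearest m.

Let the plane be z = a·E + b·N + c.
Pick B−Pick A: −507a + 274b = 156.1;  Pick C−Pick A: −12a + 478b = 53.6.
Solving gives a = −0.25069, b = 0.10584.
Then c = 431.8 − a·933 − b·385 = 624.95.
At (461, 288): z = −115.6 + 30.5 + 624.95 = 539.9 m.

540 m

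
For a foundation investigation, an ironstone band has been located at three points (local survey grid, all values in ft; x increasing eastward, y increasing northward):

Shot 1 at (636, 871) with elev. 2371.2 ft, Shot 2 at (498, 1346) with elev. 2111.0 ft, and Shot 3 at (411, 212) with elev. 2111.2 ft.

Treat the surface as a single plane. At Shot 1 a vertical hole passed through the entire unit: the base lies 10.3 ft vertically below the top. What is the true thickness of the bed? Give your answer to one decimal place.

Let the plane be z = a·x + b·y + c.
Shot 2−Shot 1: −138a + 475b = −260.2;  Shot 3−Shot 1: −225a − 659b = −260.
Solving gives a = 1.49113, b = −0.11458.
|∇z| = √(a²+b²) = 1.49553, so dip δ = arctan(1.49553) = 56.23°.
True thickness = vertical thickness × cos δ = 10.3 × cos 56.23° = 5.7 ft.

5.7 ft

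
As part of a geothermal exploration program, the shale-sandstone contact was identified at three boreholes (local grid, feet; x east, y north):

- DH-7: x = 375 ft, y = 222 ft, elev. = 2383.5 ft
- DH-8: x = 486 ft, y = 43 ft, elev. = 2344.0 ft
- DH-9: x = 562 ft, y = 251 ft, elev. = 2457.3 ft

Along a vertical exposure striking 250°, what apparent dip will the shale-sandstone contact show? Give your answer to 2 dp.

Two edge vectors: DH-7→DH-8 = (111, -179, -39.5), DH-7→DH-9 = (187, 29, 73.8).
Normal n = (DH-7→DH-8) × (DH-7→DH-9) = (-12064.7, -15578.3, 36692).
So ∂z/∂x = −n_x/n_z = 0.32881 and ∂z/∂y = −n_y/n_z = 0.42457.
Unit vector along 250° is (sin 250°, cos 250°) = (-0.9397, -0.3420).
Slope in that direction = a·(-0.9397) + b·(-0.3420) = −0.45419.
Apparent dip = arctan|0.45419| = 24.43° (true dip is 28.2°, so apparent ≤ true as expected).

24.43°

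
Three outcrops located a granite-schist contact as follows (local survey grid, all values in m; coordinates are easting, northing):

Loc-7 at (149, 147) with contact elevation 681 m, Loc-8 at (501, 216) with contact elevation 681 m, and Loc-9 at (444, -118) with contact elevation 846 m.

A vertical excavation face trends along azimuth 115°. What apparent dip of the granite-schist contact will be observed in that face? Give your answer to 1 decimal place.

17.1°

Let the plane be z = a·easting + b·northing + c.
Loc-8−Loc-7: 352a + 69b = 0;  Loc-9−Loc-7: 295a − 265b = 165.
Solving gives a = 0.10019, b = −0.51111.
Unit vector along 115° is (sin 115°, cos 115°) = (0.9063, -0.4226).
Slope in that direction = a·(0.9063) + b·(-0.4226) = 0.30681.
Apparent dip = arctan|0.30681| = 17.1° (true dip is 27.5°, so apparent ≤ true as expected).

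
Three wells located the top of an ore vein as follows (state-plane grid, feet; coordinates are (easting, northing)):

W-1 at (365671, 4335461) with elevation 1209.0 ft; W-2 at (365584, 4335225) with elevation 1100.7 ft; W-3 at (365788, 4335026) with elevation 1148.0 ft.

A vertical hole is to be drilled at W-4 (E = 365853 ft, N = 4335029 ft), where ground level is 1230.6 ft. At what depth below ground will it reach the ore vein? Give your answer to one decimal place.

49.3 ft

Let the plane be z = a·E + b·N + c.
W-2−W-1: −87a − 236b = −108.3;  W-3−W-1: 117a − 435b = −61.
Solving gives a = 0.499786119, b = 0.274655117.
Then c = 1209 − a·365671 − b·4335461 = −1372304.84.
At (365853, 4335029): z_contact = 182848.25 + 1190637.90 − 1372304.84 = 1181.31 ft.
Depth below ground = 1230.6 − 1181.31 = 49.3 ft.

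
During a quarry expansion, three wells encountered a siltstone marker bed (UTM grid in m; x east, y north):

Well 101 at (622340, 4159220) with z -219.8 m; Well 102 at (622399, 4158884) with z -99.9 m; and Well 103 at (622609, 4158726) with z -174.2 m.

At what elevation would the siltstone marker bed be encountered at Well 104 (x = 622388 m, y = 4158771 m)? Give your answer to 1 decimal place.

-37.5 m

Let the plane be z = a·x + b·y + c.
Well 102−Well 101: 59a − 336b = 119.9;  Well 103−Well 101: 269a − 494b = 45.6.
Solving gives a = −0.717022110, b = −0.482750906.
Then c = -219.8 − a·622340 − b·4159220 = 2453878.96.
At (622388, 4158771): z = −446266.0 − 2007650.5 + 2453878.96 = -37.5 m.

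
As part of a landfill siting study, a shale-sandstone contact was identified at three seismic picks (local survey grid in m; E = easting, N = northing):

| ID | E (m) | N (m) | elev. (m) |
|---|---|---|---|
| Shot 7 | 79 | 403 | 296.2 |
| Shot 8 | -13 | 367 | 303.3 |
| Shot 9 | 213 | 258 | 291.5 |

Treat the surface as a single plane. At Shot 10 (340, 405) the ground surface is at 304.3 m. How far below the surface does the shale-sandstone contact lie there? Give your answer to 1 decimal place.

Let the plane be z = a·E + b·N + c.
Shot 8−Shot 7: −92a − 36b = 7.1;  Shot 9−Shot 7: 134a − 145b = −4.7.
Solving gives a = −0.06599, b = −0.02857.
Then c = 296.2 − a·79 − b·403 = 312.93.
At (340, 405): z_contact = −22.44 − 11.57 + 312.93 = 278.92 m.
Depth below ground = 304.3 − 278.92 = 25.4 m.

25.4 m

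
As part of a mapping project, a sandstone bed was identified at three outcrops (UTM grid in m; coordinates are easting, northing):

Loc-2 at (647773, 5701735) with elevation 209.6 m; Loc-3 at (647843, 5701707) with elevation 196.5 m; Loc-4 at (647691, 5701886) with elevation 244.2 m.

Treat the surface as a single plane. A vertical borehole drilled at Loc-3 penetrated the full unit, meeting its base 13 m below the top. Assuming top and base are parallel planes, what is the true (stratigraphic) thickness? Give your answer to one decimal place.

12.7 m

Two edge vectors: Loc-2→Loc-3 = (70, -28, -13.1), Loc-2→Loc-4 = (-82, 151, 34.6).
Normal n = (Loc-2→Loc-3) × (Loc-2→Loc-4) = (1009.3, -1347.8, 8274).
So ∂z/∂easting = −n_x/n_z = −0.12198 and ∂z/∂northing = −n_y/n_z = 0.16290.
|∇z| = √(a²+b²) = 0.20351, so dip δ = arctan(0.20351) = 11.50°.
True thickness = vertical thickness × cos δ = 13 × cos 11.50° = 12.7 m.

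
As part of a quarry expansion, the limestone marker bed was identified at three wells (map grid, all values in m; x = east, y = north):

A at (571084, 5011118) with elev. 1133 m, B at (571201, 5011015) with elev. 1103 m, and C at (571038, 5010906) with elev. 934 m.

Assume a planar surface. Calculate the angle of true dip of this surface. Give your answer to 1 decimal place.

Let the plane be z = a·x + b·y + c.
B−A: 117a − 103b = −30;  C−A: −46a − 212b = −199.
Solving gives a = 0.47854, b = 0.83485.
Gradient magnitude |∇z| = √(a² + b²) = √(0.22900 + 0.69697) = 0.96227.
True dip = arctan(0.96227) = 43.9°, dipping toward SSW (azimuth ≈ 210°).

43.9°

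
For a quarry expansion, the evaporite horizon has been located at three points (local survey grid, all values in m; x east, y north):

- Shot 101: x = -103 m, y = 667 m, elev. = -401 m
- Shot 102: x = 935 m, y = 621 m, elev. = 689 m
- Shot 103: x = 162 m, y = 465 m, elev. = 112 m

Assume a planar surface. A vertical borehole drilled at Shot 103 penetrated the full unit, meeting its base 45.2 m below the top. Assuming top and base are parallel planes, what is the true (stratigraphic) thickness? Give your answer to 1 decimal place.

24.1 m

Let the plane be z = a·x + b·y + c.
Shot 102−Shot 101: 1038a − 46b = 1090;  Shot 103−Shot 101: 265a − 202b = 513.
Solving gives a = 0.99542, b = −1.23373.
|∇z| = √(a²+b²) = 1.58523, so dip δ = arctan(1.58523) = 57.76°.
True thickness = vertical thickness × cos δ = 45.2 × cos 57.76° = 24.1 m.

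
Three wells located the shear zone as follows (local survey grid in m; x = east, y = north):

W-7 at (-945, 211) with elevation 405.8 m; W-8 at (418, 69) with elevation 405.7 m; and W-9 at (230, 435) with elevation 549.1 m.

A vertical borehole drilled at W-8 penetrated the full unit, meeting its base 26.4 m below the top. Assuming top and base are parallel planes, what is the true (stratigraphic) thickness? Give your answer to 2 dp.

24.37 m

Let the plane be z = a·x + b·y + c.
W-8−W-7: 1363a − 142b = −0.1;  W-9−W-7: 1175a + 224b = 143.3.
Solving gives a = 0.04305, b = 0.41392.
|∇z| = √(a²+b²) = 0.41615, so dip δ = arctan(0.41615) = 22.59°.
True thickness = vertical thickness × cos δ = 26.4 × cos 22.59° = 24.37 m.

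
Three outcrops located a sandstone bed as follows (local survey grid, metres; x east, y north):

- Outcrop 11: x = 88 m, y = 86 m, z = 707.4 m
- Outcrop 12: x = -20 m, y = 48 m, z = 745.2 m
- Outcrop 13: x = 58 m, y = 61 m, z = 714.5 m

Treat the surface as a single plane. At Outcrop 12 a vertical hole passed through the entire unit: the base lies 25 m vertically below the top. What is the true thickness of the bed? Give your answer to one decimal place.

22.4 m

Let the plane be z = a·x + b·y + c.
Outcrop 12−Outcrop 11: −108a − 38b = 37.8;  Outcrop 13−Outcrop 11: −30a − 25b = 7.1.
Solving gives a = −0.43282, b = 0.23538.
|∇z| = √(a²+b²) = 0.49269, so dip δ = arctan(0.49269) = 26.23°.
True thickness = vertical thickness × cos δ = 25 × cos 26.23° = 22.4 m.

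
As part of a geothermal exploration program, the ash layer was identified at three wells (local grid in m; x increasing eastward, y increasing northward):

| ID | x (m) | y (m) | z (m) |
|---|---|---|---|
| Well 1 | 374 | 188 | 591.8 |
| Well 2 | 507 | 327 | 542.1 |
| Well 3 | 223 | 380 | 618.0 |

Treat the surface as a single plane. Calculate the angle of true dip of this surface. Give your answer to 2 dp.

16.50°

Let the plane be z = a·x + b·y + c.
Well 2−Well 1: 133a + 139b = −49.7;  Well 3−Well 1: −151a + 192b = 26.2.
Solving gives a = −0.28338, b = −0.08641.
Gradient magnitude |∇z| = √(a² + b²) = √(0.08030 + 0.00747) = 0.29626.
True dip = arctan(0.29626) = 16.50°, dipping toward ENE (azimuth ≈ 073°).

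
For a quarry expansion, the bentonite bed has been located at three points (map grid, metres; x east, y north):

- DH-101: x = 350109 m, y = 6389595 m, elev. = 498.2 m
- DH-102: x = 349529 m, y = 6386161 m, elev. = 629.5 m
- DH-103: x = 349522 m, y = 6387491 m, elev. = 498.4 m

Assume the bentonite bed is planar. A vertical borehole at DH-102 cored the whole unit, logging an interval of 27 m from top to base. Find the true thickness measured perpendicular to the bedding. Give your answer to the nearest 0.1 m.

Let the plane be z = a·x + b·y + c.
DH-102−DH-101: −580a − 3434b = 131.3;  DH-103−DH-101: −587a − 2104b = 0.2.
Solving gives a = 0.34644, b = −0.09675.
|∇z| = √(a²+b²) = 0.35969, so dip δ = arctan(0.35969) = 19.78°.
True thickness = vertical thickness × cos δ = 27 × cos 19.78° = 25.4 m.

25.4 m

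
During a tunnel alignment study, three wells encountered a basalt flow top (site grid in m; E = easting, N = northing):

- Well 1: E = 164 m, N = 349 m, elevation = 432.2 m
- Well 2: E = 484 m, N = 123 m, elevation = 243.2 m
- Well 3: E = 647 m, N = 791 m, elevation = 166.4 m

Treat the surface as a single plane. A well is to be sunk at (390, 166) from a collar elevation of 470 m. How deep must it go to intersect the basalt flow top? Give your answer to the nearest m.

Let the plane be z = a·E + b·N + c.
Well 2−Well 1: 320a − 226b = −189;  Well 3−Well 1: 483a + 442b = −265.8.
Solving gives a = −0.57306, b = 0.02486.
Then c = 432.2 − a·164 − b·349 = 517.50.
At (390, 166): z_contact = −223.5 + 4.1 + 517.50 = 298.1 m.
Depth below ground = 470 − 298.1 = 172 m.

172 m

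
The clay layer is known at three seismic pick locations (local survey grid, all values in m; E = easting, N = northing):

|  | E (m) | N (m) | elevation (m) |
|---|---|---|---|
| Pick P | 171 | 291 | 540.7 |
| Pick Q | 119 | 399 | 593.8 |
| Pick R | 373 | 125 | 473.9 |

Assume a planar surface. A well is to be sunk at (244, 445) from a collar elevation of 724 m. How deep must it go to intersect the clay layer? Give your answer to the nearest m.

Let the plane be z = a·E + b·N + c.
Pick Q−Pick P: −52a + 108b = 53.1;  Pick R−Pick P: 202a − 166b = −66.8.
Solving gives a = 0.12137, b = 0.55011.
Then c = 540.7 − a·171 − b·291 = 359.86.
At (244, 445): z_contact = 29.6 + 244.8 + 359.86 = 634.3 m.
Depth below ground = 724 − 634.3 = 90 m.

90 m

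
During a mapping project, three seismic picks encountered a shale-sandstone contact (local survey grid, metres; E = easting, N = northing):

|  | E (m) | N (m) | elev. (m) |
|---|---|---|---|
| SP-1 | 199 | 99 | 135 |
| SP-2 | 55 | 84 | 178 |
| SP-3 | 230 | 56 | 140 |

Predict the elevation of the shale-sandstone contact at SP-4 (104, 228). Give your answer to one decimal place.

Two edge vectors: SP-1→SP-2 = (-144, -15, 43), SP-1→SP-3 = (31, -43, 5).
Normal n = (SP-1→SP-2) × (SP-1→SP-3) = (1774, 2053, 6657).
So ∂z/∂E = −n_x/n_z = −0.26649 and ∂z/∂N = −n_y/n_z = −0.30840.
Intercept c from SP-1: 135 + 53.03 + 30.53 = 218.56.
At (104, 228): z = −27.7 − 70.3 + 218.56 = 120.5 m.

120.5 m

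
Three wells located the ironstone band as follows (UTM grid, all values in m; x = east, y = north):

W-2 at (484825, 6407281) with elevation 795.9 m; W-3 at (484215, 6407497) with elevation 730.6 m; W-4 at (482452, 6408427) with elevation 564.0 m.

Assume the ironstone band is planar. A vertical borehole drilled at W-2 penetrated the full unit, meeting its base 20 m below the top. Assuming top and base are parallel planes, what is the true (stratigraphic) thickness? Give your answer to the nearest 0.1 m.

Two edge vectors: W-2→W-3 = (-610, 216, -65.3), W-2→W-4 = (-2373, 1146, -231.9).
Normal n = (W-2→W-3) × (W-2→W-4) = (24743.4, 13497.9, -186492).
So ∂z/∂x = −n_x/n_z = 0.13268 and ∂z/∂y = −n_y/n_z = 0.07238.
|∇z| = √(a²+b²) = 0.15114, so dip δ = arctan(0.15114) = 8.59°.
True thickness = vertical thickness × cos δ = 20 × cos 8.59° = 19.8 m.

19.8 m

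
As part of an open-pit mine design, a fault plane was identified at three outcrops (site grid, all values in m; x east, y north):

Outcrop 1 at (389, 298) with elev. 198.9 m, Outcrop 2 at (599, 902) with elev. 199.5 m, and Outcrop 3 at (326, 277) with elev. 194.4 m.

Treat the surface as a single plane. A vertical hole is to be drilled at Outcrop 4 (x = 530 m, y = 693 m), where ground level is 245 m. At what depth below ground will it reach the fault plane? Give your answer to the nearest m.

Let the plane be z = a·x + b·y + c.
Outcrop 2−Outcrop 1: 210a + 604b = 0.6;  Outcrop 3−Outcrop 1: −63a − 21b = −4.5.
Solving gives a = 0.08042, b = −0.02697.
Then c = 198.9 − a·389 − b·298 = 175.65.
At (530, 693): z_contact = 42.6 − 18.7 + 175.65 = 199.6 m.
Depth below ground = 245 − 199.6 = 45 m.

45 m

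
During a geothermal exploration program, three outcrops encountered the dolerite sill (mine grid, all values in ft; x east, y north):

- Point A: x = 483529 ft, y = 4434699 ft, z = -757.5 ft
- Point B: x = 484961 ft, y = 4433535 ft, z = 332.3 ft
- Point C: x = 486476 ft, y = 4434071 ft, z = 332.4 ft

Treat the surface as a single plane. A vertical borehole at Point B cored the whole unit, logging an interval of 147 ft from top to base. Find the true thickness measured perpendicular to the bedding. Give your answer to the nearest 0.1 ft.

120.9 ft

Two edge vectors: Point A→Point B = (1432, -1164, 1089.8), Point A→Point C = (2947, -628, 1089.9).
Normal n = (Point A→Point B) × (Point A→Point C) = (-584249.2, 1650903.8, 2531012).
So ∂z/∂x = −n_x/n_z = 0.23084 and ∂z/∂y = −n_y/n_z = −0.65227.
|∇z| = √(a²+b²) = 0.69191, so dip δ = arctan(0.69191) = 34.68°.
True thickness = vertical thickness × cos δ = 147 × cos 34.68° = 120.9 ft.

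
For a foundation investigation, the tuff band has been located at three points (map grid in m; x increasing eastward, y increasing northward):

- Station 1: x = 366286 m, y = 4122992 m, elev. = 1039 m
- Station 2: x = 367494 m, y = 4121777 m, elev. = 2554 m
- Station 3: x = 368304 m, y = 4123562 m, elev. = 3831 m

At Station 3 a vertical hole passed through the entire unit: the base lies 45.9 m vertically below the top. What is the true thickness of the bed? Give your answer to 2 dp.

27.21 m

Let the plane be z = a·x + b·y + c.
Station 2−Station 1: 1208a − 1215b = 1515;  Station 3−Station 1: 2018a + 570b = 2792.
Solving gives a = 1.35517, b = 0.10045.
|∇z| = √(a²+b²) = 1.35889, so dip δ = arctan(1.35889) = 53.65°.
True thickness = vertical thickness × cos δ = 45.9 × cos 53.65° = 27.21 m.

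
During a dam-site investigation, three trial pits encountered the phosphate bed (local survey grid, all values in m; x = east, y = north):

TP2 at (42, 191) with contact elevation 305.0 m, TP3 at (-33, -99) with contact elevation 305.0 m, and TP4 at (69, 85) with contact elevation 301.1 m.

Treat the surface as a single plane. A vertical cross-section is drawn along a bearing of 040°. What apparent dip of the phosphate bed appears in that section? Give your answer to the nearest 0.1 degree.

1.8°

Two edge vectors: TP2→TP3 = (-75, -290, 0), TP2→TP4 = (27, -106, -3.9).
Normal n = (TP2→TP3) × (TP2→TP4) = (1131, -292.5, 15780).
So ∂z/∂x = −n_x/n_z = −0.07167 and ∂z/∂y = −n_y/n_z = 0.01854.
Unit vector along 040° is (sin 40°, cos 40°) = (0.6428, 0.7660).
Slope in that direction = a·(0.6428) + b·(0.7660) = −0.03187.
Apparent dip = arctan|0.03187| = 1.8° (true dip is 4.2°, so apparent ≤ true as expected).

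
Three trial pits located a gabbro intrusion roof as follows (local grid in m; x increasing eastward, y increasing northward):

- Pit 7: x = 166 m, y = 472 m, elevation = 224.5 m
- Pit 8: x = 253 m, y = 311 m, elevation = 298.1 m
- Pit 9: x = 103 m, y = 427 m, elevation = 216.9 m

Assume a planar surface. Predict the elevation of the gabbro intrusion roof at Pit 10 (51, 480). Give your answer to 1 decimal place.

185.1 m

Let the plane be z = a·x + b·y + c.
Pit 8−Pit 7: 87a − 161b = 73.6;  Pit 9−Pit 7: −63a − 45b = −7.6.
Solving gives a = 0.32263, b = −0.28280.
Then c = 224.5 − a·166 − b·472 = 304.42.
At (51, 480): z = 16.5 − 135.7 + 304.42 = 185.1 m.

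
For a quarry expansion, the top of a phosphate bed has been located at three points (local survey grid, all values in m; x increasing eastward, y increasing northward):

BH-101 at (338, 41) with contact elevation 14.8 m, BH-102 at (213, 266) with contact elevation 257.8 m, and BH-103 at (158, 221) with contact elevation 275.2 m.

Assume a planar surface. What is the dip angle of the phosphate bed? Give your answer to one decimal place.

45.9°

Two edge vectors: BH-101→BH-102 = (-125, 225, 243), BH-101→BH-103 = (-180, 180, 260.4).
Normal n = (BH-101→BH-102) × (BH-101→BH-103) = (14850, -11190, 18000).
So ∂z/∂x = −n_x/n_z = −0.82500 and ∂z/∂y = −n_y/n_z = 0.62167.
Gradient magnitude |∇z| = √(a² + b²) = √(0.68062 + 0.38647) = 1.03300.
True dip = arctan(1.03300) = 45.9°, dipping toward SE (azimuth ≈ 127°).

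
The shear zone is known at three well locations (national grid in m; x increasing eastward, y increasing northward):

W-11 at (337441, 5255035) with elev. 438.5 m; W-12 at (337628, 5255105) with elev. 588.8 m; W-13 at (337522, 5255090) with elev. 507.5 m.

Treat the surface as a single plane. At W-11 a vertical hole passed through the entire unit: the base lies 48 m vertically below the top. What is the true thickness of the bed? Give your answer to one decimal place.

Let the plane be z = a·x + b·y + c.
W-12−W-11: 187a + 70b = 150.3;  W-13−W-11: 81a + 55b = 69.
Solving gives a = 0.74464, b = 0.15790.
|∇z| = √(a²+b²) = 0.76119, so dip δ = arctan(0.76119) = 37.28°.
True thickness = vertical thickness × cos δ = 48 × cos 37.28° = 38.2 m.

38.2 m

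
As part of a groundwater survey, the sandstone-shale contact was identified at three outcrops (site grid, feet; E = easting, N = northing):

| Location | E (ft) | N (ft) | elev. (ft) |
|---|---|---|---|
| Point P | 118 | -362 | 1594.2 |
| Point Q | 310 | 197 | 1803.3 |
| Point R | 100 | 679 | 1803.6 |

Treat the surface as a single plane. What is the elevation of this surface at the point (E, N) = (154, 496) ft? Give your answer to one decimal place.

Let the plane be z = a·E + b·N + c.
Point Q−Point P: 192a + 559b = 209.1;  Point R−Point P: −18a + 1041b = 209.4.
Solving gives a = 0.47929, b = 0.20944.
Then c = 1594.2 − a·118 − b·-362 = 1613.46.
At (154, 496): z = 73.8 + 103.9 + 1613.46 = 1791.2 ft.

1791.2 ft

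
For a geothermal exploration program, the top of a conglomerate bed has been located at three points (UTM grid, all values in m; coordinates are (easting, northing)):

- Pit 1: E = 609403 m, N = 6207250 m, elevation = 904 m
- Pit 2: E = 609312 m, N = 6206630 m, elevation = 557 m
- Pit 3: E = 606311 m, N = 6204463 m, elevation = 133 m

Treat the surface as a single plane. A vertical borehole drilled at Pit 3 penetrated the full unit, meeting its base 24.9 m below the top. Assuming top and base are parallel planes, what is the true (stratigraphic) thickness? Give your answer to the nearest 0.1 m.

20.7 m

Let the plane be z = a·E + b·N + c.
Pit 2−Pit 1: −91a − 620b = −347;  Pit 3−Pit 1: −3092a − 2787b = −771.
Solving gives a = −0.29401, b = 0.60283.
|∇z| = √(a²+b²) = 0.67071, so dip δ = arctan(0.67071) = 33.85°.
True thickness = vertical thickness × cos δ = 24.9 × cos 33.85° = 20.7 m.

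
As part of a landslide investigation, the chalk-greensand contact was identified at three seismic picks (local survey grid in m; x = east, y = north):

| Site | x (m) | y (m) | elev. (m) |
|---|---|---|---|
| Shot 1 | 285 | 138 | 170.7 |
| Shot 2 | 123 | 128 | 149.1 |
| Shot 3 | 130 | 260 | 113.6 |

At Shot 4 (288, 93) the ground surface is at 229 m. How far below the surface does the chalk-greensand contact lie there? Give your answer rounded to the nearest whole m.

45 m

Two edge vectors: Shot 1→Shot 2 = (-162, -10, -21.6), Shot 1→Shot 3 = (-155, 122, -57.1).
Normal n = (Shot 1→Shot 2) × (Shot 1→Shot 3) = (3206.2, -5902.2, -21314).
So ∂z/∂x = −n_x/n_z = 0.15043 and ∂z/∂y = −n_y/n_z = −0.27692.
Intercept c from Shot 1: 170.7 − 42.87 + 38.21 = 166.04.
At (288, 93): z_contact = 43.3 − 25.8 + 166.04 = 183.6 m.
Depth below ground = 229 − 183.6 = 45 m.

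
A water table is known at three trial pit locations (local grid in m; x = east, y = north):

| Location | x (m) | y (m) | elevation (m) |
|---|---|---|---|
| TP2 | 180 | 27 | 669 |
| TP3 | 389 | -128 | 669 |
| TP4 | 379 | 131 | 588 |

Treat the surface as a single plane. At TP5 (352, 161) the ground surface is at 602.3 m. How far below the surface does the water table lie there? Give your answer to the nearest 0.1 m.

17.5 m

Let the plane be z = a·x + b·y + c.
TP3−TP2: 209a − 155b = 0;  TP4−TP2: 199a + 104b = −81.
Solving gives a = −0.23877, b = −0.32196.
Then c = 669 − a·180 − b·27 = 720.67.
At (352, 161): z_contact = −84.05 − 51.84 + 720.67 = 584.79 m.
Depth below ground = 602.3 − 584.79 = 17.5 m.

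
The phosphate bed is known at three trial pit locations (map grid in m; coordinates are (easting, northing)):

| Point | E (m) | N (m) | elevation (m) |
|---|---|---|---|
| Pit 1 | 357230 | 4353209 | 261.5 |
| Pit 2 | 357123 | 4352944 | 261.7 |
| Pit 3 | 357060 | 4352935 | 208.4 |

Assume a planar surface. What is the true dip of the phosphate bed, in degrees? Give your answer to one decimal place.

44.1°

Two edge vectors: Pit 1→Pit 2 = (-107, -265, 0.2), Pit 1→Pit 3 = (-170, -274, -53.1).
Normal n = (Pit 1→Pit 2) × (Pit 1→Pit 3) = (14126.3, -5715.7, -15732).
So ∂z/∂E = −n_x/n_z = 0.89793 and ∂z/∂N = −n_y/n_z = −0.36332.
Gradient magnitude |∇z| = √(a² + b²) = √(0.80629 + 0.13200) = 0.96865.
True dip = arctan(0.96865) = 44.1°, dipping toward WNW (azimuth ≈ 292°).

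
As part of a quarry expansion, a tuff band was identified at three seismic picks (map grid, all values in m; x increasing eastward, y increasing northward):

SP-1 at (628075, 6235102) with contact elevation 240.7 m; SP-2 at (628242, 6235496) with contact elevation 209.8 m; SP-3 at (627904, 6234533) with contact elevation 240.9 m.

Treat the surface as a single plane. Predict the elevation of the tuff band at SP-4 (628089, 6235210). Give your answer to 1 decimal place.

Two edge vectors: SP-1→SP-2 = (167, 394, -30.9), SP-1→SP-3 = (-171, -569, 0.2).
Normal n = (SP-1→SP-2) × (SP-1→SP-3) = (-17503.3, 5250.5, -27649).
So ∂z/∂x = −n_x/n_z = −0.633053637 and ∂z/∂y = −n_y/n_z = 0.189898369.
Intercept c from SP-1: 240.7 + 397605.16 − 1184035.70 = −786189.84.
At (628089, 6235210): z = −397614.0 + 1184056.2 − 786189.84 = 252.3 m.

252.3 m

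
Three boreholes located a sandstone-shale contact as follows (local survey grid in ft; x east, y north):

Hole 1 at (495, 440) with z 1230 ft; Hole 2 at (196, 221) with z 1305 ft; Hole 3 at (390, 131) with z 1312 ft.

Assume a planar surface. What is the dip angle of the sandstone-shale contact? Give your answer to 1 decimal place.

Two edge vectors: Hole 1→Hole 2 = (-299, -219, 75), Hole 1→Hole 3 = (-105, -309, 82).
Normal n = (Hole 1→Hole 2) × (Hole 1→Hole 3) = (5217, 16643, 69396).
So ∂z/∂x = −n_x/n_z = −0.07518 and ∂z/∂y = −n_y/n_z = −0.23983.
Gradient magnitude |∇z| = √(a² + b²) = √(0.00565 + 0.05752) = 0.25133.
True dip = arctan(0.25133) = 14.1°, dipping toward NNE (azimuth ≈ 017°).

14.1°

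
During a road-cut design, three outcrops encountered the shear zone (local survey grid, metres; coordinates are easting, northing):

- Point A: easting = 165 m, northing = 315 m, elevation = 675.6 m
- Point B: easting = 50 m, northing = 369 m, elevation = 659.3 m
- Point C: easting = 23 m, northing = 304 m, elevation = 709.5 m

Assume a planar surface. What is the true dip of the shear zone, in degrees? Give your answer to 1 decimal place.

Let the plane be z = a·easting + b·northing + c.
Point B−Point A: −115a + 54b = −16.3;  Point C−Point A: −142a − 11b = 33.9.
Solving gives a = −0.18485, b = −0.69552.
Gradient magnitude |∇z| = √(a² + b²) = √(0.03417 + 0.48375) = 0.71967.
True dip = arctan(0.71967) = 35.7°, dipping toward NNE (azimuth ≈ 015°).

35.7°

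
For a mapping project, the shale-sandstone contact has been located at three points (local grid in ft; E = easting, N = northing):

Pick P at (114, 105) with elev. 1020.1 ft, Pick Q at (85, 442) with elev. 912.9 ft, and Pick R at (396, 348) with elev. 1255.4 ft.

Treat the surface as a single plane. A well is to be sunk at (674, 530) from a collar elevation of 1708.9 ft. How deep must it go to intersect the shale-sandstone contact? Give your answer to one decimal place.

208.3 ft

Two edge vectors: Pick P→Pick Q = (-29, 337, -107.2), Pick P→Pick R = (282, 243, 235.3).
Normal n = (Pick P→Pick Q) × (Pick P→Pick R) = (105345.7, -23406.7, -102081).
So ∂z/∂E = −n_x/n_z = 1.03198 and ∂z/∂N = −n_y/n_z = −0.22930.
Intercept c from Pick P: 1020.1 − 117.65 + 24.08 = 926.53.
At (674, 530): z_contact = 695.56 − 121.53 + 926.53 = 1500.56 ft.
Depth below ground = 1708.9 − 1500.56 = 208.3 ft.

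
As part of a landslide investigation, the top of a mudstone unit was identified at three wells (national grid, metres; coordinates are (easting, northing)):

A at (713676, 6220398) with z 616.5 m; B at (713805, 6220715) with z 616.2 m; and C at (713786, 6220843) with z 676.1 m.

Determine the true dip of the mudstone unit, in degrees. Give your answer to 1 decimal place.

42.3°

Let the plane be z = a·E + b·N + c.
B−A: 129a + 317b = −0.3;  C−A: 110a + 445b = 59.6.
Solving gives a = −0.84432, b = 0.34264.
Gradient magnitude |∇z| = √(a² + b²) = √(0.71287 + 0.11740) = 0.91119.
True dip = arctan(0.91119) = 42.3°, dipping toward ESE (azimuth ≈ 112°).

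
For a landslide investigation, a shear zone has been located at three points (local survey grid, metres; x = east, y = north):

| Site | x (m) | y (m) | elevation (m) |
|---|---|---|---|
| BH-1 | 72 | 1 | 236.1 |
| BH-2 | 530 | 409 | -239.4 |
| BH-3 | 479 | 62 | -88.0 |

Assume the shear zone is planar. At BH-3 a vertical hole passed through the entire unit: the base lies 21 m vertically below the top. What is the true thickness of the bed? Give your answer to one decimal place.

Let the plane be z = a·x + b·y + c.
BH-2−BH-1: 458a + 408b = −475.5;  BH-3−BH-1: 407a + 61b = −324.1.
Solving gives a = −0.74738, b = −0.32647.
|∇z| = √(a²+b²) = 0.81558, so dip δ = arctan(0.81558) = 39.20°.
True thickness = vertical thickness × cos δ = 21 × cos 39.20° = 16.3 m.

16.3 m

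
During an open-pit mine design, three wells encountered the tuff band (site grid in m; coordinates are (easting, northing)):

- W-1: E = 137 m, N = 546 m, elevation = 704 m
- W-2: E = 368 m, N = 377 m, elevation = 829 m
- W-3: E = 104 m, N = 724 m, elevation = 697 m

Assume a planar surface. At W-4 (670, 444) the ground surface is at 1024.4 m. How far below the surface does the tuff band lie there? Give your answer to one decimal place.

Two edge vectors: W-1→W-2 = (231, -169, 125), W-1→W-3 = (-33, 178, -7).
Normal n = (W-1→W-2) × (W-1→W-3) = (-21067, -2508, 35541).
So ∂z/∂E = −n_x/n_z = 0.59275 and ∂z/∂N = −n_y/n_z = 0.07057.
Intercept c from W-1: 704 − 81.21 − 38.53 = 584.26.
At (670, 444): z_contact = 397.14 + 31.33 + 584.26 = 1012.74 m.
Depth below ground = 1024.4 − 1012.74 = 11.7 m.

11.7 m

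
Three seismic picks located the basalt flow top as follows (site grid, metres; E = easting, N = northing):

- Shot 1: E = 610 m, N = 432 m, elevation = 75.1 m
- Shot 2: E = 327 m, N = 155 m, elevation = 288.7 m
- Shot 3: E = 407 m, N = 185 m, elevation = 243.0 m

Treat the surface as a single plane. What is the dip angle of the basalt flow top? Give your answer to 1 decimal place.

Two edge vectors: Shot 1→Shot 2 = (-283, -277, 213.6), Shot 1→Shot 3 = (-203, -247, 167.9).
Normal n = (Shot 1→Shot 2) × (Shot 1→Shot 3) = (6250.9, 4154.9, 13670).
So ∂z/∂E = −n_x/n_z = −0.45727 and ∂z/∂N = −n_y/n_z = −0.30394.
Gradient magnitude |∇z| = √(a² + b²) = √(0.20910 + 0.09238) = 0.54907.
True dip = arctan(0.54907) = 28.8°, dipping toward ENE (azimuth ≈ 056°).

28.8°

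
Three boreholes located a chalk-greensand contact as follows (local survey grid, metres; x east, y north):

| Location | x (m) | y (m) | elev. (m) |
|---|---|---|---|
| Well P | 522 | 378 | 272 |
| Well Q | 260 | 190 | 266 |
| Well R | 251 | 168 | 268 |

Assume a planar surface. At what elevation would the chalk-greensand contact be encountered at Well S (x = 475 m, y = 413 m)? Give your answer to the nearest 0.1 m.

261.2 m

Let the plane be z = a·x + b·y + c.
Well Q−Well P: −262a − 188b = −6;  Well R−Well P: −271a − 210b = −4.
Solving gives a = 0.12475, b = −0.14194.
Then c = 272 − a·522 − b·378 = 260.53.
At (475, 413): z = 59.3 − 58.6 + 260.53 = 261.2 m.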